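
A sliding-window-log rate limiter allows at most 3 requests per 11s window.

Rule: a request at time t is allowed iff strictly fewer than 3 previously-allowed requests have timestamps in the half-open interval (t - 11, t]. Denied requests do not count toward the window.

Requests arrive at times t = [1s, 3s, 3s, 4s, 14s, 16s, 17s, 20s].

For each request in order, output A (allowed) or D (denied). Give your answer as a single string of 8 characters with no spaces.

Tracking allowed requests in the window:
  req#1 t=1s: ALLOW
  req#2 t=3s: ALLOW
  req#3 t=3s: ALLOW
  req#4 t=4s: DENY
  req#5 t=14s: ALLOW
  req#6 t=16s: ALLOW
  req#7 t=17s: ALLOW
  req#8 t=20s: DENY

Answer: AAADAAAD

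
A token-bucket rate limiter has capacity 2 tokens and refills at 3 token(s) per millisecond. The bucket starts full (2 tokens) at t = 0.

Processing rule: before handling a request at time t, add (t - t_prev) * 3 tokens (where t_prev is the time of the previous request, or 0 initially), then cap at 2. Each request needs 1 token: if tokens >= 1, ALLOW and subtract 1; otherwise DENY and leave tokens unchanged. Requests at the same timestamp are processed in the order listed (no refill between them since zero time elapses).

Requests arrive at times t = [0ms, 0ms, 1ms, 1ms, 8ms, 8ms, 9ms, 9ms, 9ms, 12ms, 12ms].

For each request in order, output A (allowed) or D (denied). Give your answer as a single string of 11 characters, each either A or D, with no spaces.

Simulating step by step:
  req#1 t=0ms: ALLOW
  req#2 t=0ms: ALLOW
  req#3 t=1ms: ALLOW
  req#4 t=1ms: ALLOW
  req#5 t=8ms: ALLOW
  req#6 t=8ms: ALLOW
  req#7 t=9ms: ALLOW
  req#8 t=9ms: ALLOW
  req#9 t=9ms: DENY
  req#10 t=12ms: ALLOW
  req#11 t=12ms: ALLOW

Answer: AAAAAAAADAA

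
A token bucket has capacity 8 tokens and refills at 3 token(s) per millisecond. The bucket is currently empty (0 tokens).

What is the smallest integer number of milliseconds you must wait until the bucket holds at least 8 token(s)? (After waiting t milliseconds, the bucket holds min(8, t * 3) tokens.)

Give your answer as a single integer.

Answer: 3

Derivation:
Need t * 3 >= 8, so t >= 8/3.
Smallest integer t = ceil(8/3) = 3.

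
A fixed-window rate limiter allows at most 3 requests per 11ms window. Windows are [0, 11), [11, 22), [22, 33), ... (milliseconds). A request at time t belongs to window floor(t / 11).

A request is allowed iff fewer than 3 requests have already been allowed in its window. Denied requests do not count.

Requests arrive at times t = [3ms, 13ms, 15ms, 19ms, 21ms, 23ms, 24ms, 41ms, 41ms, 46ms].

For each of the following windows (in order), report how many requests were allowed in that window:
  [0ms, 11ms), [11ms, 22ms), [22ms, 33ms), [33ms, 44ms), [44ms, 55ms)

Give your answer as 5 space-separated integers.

Processing requests:
  req#1 t=3ms (window 0): ALLOW
  req#2 t=13ms (window 1): ALLOW
  req#3 t=15ms (window 1): ALLOW
  req#4 t=19ms (window 1): ALLOW
  req#5 t=21ms (window 1): DENY
  req#6 t=23ms (window 2): ALLOW
  req#7 t=24ms (window 2): ALLOW
  req#8 t=41ms (window 3): ALLOW
  req#9 t=41ms (window 3): ALLOW
  req#10 t=46ms (window 4): ALLOW

Allowed counts by window: 1 3 2 2 1

Answer: 1 3 2 2 1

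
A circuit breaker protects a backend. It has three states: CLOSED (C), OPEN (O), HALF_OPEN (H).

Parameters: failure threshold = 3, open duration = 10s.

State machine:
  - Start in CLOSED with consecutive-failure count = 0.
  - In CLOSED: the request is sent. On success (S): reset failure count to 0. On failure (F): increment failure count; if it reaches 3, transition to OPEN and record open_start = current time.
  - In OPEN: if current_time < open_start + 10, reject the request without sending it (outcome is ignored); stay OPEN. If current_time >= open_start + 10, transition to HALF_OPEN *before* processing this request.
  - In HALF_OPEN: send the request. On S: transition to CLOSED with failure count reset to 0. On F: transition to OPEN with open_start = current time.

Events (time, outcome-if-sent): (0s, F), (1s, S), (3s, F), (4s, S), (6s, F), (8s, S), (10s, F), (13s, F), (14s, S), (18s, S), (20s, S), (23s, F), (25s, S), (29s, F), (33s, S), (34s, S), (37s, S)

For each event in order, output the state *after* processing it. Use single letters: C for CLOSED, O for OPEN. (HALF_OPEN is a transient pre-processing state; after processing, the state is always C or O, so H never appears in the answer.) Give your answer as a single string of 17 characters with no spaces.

State after each event:
  event#1 t=0s outcome=F: state=CLOSED
  event#2 t=1s outcome=S: state=CLOSED
  event#3 t=3s outcome=F: state=CLOSED
  event#4 t=4s outcome=S: state=CLOSED
  event#5 t=6s outcome=F: state=CLOSED
  event#6 t=8s outcome=S: state=CLOSED
  event#7 t=10s outcome=F: state=CLOSED
  event#8 t=13s outcome=F: state=CLOSED
  event#9 t=14s outcome=S: state=CLOSED
  event#10 t=18s outcome=S: state=CLOSED
  event#11 t=20s outcome=S: state=CLOSED
  event#12 t=23s outcome=F: state=CLOSED
  event#13 t=25s outcome=S: state=CLOSED
  event#14 t=29s outcome=F: state=CLOSED
  event#15 t=33s outcome=S: state=CLOSED
  event#16 t=34s outcome=S: state=CLOSED
  event#17 t=37s outcome=S: state=CLOSED

Answer: CCCCCCCCCCCCCCCCC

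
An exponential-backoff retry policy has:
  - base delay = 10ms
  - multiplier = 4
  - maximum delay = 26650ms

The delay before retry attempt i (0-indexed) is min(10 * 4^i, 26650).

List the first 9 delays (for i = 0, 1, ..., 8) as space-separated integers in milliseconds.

Answer: 10 40 160 640 2560 10240 26650 26650 26650

Derivation:
Computing each delay:
  i=0: min(10*4^0, 26650) = 10
  i=1: min(10*4^1, 26650) = 40
  i=2: min(10*4^2, 26650) = 160
  i=3: min(10*4^3, 26650) = 640
  i=4: min(10*4^4, 26650) = 2560
  i=5: min(10*4^5, 26650) = 10240
  i=6: min(10*4^6, 26650) = 26650
  i=7: min(10*4^7, 26650) = 26650
  i=8: min(10*4^8, 26650) = 26650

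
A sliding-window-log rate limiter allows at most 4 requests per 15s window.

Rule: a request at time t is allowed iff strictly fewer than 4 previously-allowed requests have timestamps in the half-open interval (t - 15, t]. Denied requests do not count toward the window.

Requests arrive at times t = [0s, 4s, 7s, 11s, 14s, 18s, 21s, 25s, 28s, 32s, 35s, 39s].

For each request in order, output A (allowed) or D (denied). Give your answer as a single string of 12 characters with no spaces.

Answer: AAAADAAAADAA

Derivation:
Tracking allowed requests in the window:
  req#1 t=0s: ALLOW
  req#2 t=4s: ALLOW
  req#3 t=7s: ALLOW
  req#4 t=11s: ALLOW
  req#5 t=14s: DENY
  req#6 t=18s: ALLOW
  req#7 t=21s: ALLOW
  req#8 t=25s: ALLOW
  req#9 t=28s: ALLOW
  req#10 t=32s: DENY
  req#11 t=35s: ALLOW
  req#12 t=39s: ALLOW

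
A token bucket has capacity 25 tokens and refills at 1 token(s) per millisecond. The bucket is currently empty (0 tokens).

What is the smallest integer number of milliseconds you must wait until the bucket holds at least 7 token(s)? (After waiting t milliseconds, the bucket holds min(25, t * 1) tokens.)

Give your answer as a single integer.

Need t * 1 >= 7, so t >= 7/1.
Smallest integer t = ceil(7/1) = 7.

Answer: 7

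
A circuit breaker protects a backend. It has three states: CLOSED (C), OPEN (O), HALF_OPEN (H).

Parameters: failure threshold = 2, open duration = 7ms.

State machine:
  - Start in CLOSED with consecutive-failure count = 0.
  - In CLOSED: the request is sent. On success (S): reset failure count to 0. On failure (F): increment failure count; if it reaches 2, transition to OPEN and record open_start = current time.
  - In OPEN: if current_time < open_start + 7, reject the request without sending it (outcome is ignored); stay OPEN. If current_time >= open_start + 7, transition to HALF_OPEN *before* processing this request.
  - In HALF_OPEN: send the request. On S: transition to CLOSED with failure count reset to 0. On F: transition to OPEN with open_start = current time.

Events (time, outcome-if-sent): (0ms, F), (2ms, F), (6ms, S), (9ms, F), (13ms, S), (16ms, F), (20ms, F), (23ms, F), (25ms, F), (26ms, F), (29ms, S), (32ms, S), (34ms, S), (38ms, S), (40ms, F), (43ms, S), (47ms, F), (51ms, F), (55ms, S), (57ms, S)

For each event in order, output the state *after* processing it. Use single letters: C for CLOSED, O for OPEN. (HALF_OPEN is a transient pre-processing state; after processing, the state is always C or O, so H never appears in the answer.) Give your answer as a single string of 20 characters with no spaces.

Answer: COOOOOOOOOOCCCCCCOOO

Derivation:
State after each event:
  event#1 t=0ms outcome=F: state=CLOSED
  event#2 t=2ms outcome=F: state=OPEN
  event#3 t=6ms outcome=S: state=OPEN
  event#4 t=9ms outcome=F: state=OPEN
  event#5 t=13ms outcome=S: state=OPEN
  event#6 t=16ms outcome=F: state=OPEN
  event#7 t=20ms outcome=F: state=OPEN
  event#8 t=23ms outcome=F: state=OPEN
  event#9 t=25ms outcome=F: state=OPEN
  event#10 t=26ms outcome=F: state=OPEN
  event#11 t=29ms outcome=S: state=OPEN
  event#12 t=32ms outcome=S: state=CLOSED
  event#13 t=34ms outcome=S: state=CLOSED
  event#14 t=38ms outcome=S: state=CLOSED
  event#15 t=40ms outcome=F: state=CLOSED
  event#16 t=43ms outcome=S: state=CLOSED
  event#17 t=47ms outcome=F: state=CLOSED
  event#18 t=51ms outcome=F: state=OPEN
  event#19 t=55ms outcome=S: state=OPEN
  event#20 t=57ms outcome=S: state=OPEN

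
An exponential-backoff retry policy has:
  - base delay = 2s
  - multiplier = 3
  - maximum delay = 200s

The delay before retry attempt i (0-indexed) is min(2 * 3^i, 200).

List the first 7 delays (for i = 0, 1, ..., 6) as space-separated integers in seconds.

Answer: 2 6 18 54 162 200 200

Derivation:
Computing each delay:
  i=0: min(2*3^0, 200) = 2
  i=1: min(2*3^1, 200) = 6
  i=2: min(2*3^2, 200) = 18
  i=3: min(2*3^3, 200) = 54
  i=4: min(2*3^4, 200) = 162
  i=5: min(2*3^5, 200) = 200
  i=6: min(2*3^6, 200) = 200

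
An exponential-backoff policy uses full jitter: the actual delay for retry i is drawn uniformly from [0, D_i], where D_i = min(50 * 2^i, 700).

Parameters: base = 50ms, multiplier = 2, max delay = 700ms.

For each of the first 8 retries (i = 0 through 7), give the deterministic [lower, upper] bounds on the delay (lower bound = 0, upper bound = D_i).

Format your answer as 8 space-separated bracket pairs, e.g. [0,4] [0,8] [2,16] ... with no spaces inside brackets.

Answer: [0,50] [0,100] [0,200] [0,400] [0,700] [0,700] [0,700] [0,700]

Derivation:
Computing bounds per retry:
  i=0: D_i=min(50*2^0,700)=50, bounds=[0,50]
  i=1: D_i=min(50*2^1,700)=100, bounds=[0,100]
  i=2: D_i=min(50*2^2,700)=200, bounds=[0,200]
  i=3: D_i=min(50*2^3,700)=400, bounds=[0,400]
  i=4: D_i=min(50*2^4,700)=700, bounds=[0,700]
  i=5: D_i=min(50*2^5,700)=700, bounds=[0,700]
  i=6: D_i=min(50*2^6,700)=700, bounds=[0,700]
  i=7: D_i=min(50*2^7,700)=700, bounds=[0,700]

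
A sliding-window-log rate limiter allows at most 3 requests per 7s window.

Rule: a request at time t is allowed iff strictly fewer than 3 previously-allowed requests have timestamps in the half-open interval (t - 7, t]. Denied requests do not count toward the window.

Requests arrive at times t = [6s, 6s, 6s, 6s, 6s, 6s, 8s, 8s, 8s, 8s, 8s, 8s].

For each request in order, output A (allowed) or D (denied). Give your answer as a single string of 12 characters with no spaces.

Tracking allowed requests in the window:
  req#1 t=6s: ALLOW
  req#2 t=6s: ALLOW
  req#3 t=6s: ALLOW
  req#4 t=6s: DENY
  req#5 t=6s: DENY
  req#6 t=6s: DENY
  req#7 t=8s: DENY
  req#8 t=8s: DENY
  req#9 t=8s: DENY
  req#10 t=8s: DENY
  req#11 t=8s: DENY
  req#12 t=8s: DENY

Answer: AAADDDDDDDDD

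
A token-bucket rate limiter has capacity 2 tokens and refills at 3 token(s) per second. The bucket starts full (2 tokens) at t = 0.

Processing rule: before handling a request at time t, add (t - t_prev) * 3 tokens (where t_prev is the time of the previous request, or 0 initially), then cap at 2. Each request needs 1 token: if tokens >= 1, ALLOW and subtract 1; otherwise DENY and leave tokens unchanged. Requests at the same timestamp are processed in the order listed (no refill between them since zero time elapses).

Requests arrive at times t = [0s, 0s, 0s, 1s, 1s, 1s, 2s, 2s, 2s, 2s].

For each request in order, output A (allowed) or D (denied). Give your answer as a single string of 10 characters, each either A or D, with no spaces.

Answer: AADAADAADD

Derivation:
Simulating step by step:
  req#1 t=0s: ALLOW
  req#2 t=0s: ALLOW
  req#3 t=0s: DENY
  req#4 t=1s: ALLOW
  req#5 t=1s: ALLOW
  req#6 t=1s: DENY
  req#7 t=2s: ALLOW
  req#8 t=2s: ALLOW
  req#9 t=2s: DENY
  req#10 t=2s: DENY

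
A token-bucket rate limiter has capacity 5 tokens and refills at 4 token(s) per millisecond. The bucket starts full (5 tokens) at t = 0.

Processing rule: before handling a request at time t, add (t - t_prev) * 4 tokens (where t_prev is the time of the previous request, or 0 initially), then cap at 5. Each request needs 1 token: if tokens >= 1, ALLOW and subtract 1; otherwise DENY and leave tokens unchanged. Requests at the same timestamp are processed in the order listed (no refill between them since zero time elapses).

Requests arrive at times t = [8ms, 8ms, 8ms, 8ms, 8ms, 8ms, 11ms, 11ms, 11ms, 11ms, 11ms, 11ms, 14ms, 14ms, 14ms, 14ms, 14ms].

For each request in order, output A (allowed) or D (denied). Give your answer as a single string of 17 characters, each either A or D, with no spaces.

Simulating step by step:
  req#1 t=8ms: ALLOW
  req#2 t=8ms: ALLOW
  req#3 t=8ms: ALLOW
  req#4 t=8ms: ALLOW
  req#5 t=8ms: ALLOW
  req#6 t=8ms: DENY
  req#7 t=11ms: ALLOW
  req#8 t=11ms: ALLOW
  req#9 t=11ms: ALLOW
  req#10 t=11ms: ALLOW
  req#11 t=11ms: ALLOW
  req#12 t=11ms: DENY
  req#13 t=14ms: ALLOW
  req#14 t=14ms: ALLOW
  req#15 t=14ms: ALLOW
  req#16 t=14ms: ALLOW
  req#17 t=14ms: ALLOW

Answer: AAAAADAAAAADAAAAA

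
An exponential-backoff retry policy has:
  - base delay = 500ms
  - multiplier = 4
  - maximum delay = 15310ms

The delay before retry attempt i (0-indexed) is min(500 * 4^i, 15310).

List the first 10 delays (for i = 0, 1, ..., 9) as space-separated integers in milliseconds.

Computing each delay:
  i=0: min(500*4^0, 15310) = 500
  i=1: min(500*4^1, 15310) = 2000
  i=2: min(500*4^2, 15310) = 8000
  i=3: min(500*4^3, 15310) = 15310
  i=4: min(500*4^4, 15310) = 15310
  i=5: min(500*4^5, 15310) = 15310
  i=6: min(500*4^6, 15310) = 15310
  i=7: min(500*4^7, 15310) = 15310
  i=8: min(500*4^8, 15310) = 15310
  i=9: min(500*4^9, 15310) = 15310

Answer: 500 2000 8000 15310 15310 15310 15310 15310 15310 15310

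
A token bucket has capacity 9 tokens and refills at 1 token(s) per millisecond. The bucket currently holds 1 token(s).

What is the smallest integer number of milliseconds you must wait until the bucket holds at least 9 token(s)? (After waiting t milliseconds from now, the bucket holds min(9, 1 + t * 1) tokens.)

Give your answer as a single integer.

Need 1 + t * 1 >= 9, so t >= 8/1.
Smallest integer t = ceil(8/1) = 8.

Answer: 8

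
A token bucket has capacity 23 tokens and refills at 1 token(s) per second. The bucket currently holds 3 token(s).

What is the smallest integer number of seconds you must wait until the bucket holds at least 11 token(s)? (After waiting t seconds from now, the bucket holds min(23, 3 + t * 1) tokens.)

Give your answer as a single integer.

Need 3 + t * 1 >= 11, so t >= 8/1.
Smallest integer t = ceil(8/1) = 8.

Answer: 8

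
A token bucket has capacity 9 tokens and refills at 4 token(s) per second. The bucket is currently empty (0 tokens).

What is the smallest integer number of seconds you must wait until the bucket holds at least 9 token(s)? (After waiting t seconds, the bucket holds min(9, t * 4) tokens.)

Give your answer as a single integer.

Answer: 3

Derivation:
Need t * 4 >= 9, so t >= 9/4.
Smallest integer t = ceil(9/4) = 3.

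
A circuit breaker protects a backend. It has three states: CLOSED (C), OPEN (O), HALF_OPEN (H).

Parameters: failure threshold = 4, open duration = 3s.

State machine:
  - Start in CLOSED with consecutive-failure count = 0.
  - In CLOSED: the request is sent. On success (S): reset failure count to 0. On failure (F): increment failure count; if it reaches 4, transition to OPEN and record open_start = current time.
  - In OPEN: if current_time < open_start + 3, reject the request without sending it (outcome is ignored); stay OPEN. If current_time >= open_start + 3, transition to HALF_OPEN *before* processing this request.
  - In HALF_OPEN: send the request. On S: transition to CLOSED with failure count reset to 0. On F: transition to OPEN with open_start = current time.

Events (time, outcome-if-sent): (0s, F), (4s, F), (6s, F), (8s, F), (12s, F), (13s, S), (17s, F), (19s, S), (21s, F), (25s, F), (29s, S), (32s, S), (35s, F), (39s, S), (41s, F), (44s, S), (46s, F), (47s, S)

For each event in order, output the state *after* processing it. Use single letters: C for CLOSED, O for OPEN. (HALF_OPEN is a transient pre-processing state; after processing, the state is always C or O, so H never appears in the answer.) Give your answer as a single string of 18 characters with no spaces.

Answer: CCCOOOOOOOCCCCCCCC

Derivation:
State after each event:
  event#1 t=0s outcome=F: state=CLOSED
  event#2 t=4s outcome=F: state=CLOSED
  event#3 t=6s outcome=F: state=CLOSED
  event#4 t=8s outcome=F: state=OPEN
  event#5 t=12s outcome=F: state=OPEN
  event#6 t=13s outcome=S: state=OPEN
  event#7 t=17s outcome=F: state=OPEN
  event#8 t=19s outcome=S: state=OPEN
  event#9 t=21s outcome=F: state=OPEN
  event#10 t=25s outcome=F: state=OPEN
  event#11 t=29s outcome=S: state=CLOSED
  event#12 t=32s outcome=S: state=CLOSED
  event#13 t=35s outcome=F: state=CLOSED
  event#14 t=39s outcome=S: state=CLOSED
  event#15 t=41s outcome=F: state=CLOSED
  event#16 t=44s outcome=S: state=CLOSED
  event#17 t=46s outcome=F: state=CLOSED
  event#18 t=47s outcome=S: state=CLOSED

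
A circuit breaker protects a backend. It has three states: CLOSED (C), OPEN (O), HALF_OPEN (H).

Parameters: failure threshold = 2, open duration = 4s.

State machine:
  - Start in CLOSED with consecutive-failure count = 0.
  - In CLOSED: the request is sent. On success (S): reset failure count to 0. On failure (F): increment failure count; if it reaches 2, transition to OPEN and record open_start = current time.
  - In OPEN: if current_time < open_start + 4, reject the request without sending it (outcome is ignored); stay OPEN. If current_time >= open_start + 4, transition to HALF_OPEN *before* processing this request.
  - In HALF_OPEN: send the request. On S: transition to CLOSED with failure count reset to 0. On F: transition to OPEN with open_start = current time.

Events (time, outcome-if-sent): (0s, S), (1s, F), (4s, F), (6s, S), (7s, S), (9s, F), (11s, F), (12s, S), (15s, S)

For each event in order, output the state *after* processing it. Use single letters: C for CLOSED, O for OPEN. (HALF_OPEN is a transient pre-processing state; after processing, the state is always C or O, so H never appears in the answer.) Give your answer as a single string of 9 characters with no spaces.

Answer: CCOOOOOOC

Derivation:
State after each event:
  event#1 t=0s outcome=S: state=CLOSED
  event#2 t=1s outcome=F: state=CLOSED
  event#3 t=4s outcome=F: state=OPEN
  event#4 t=6s outcome=S: state=OPEN
  event#5 t=7s outcome=S: state=OPEN
  event#6 t=9s outcome=F: state=OPEN
  event#7 t=11s outcome=F: state=OPEN
  event#8 t=12s outcome=S: state=OPEN
  event#9 t=15s outcome=S: state=CLOSED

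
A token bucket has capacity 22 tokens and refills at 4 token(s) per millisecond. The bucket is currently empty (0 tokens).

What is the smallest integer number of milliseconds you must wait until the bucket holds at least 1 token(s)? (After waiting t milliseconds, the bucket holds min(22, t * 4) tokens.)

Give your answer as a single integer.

Answer: 1

Derivation:
Need t * 4 >= 1, so t >= 1/4.
Smallest integer t = ceil(1/4) = 1.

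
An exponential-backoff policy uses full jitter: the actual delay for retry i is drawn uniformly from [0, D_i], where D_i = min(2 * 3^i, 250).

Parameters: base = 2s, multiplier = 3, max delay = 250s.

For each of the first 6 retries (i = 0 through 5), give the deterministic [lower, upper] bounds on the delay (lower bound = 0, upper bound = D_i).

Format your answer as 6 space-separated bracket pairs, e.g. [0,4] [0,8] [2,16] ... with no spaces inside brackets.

Answer: [0,2] [0,6] [0,18] [0,54] [0,162] [0,250]

Derivation:
Computing bounds per retry:
  i=0: D_i=min(2*3^0,250)=2, bounds=[0,2]
  i=1: D_i=min(2*3^1,250)=6, bounds=[0,6]
  i=2: D_i=min(2*3^2,250)=18, bounds=[0,18]
  i=3: D_i=min(2*3^3,250)=54, bounds=[0,54]
  i=4: D_i=min(2*3^4,250)=162, bounds=[0,162]
  i=5: D_i=min(2*3^5,250)=250, bounds=[0,250]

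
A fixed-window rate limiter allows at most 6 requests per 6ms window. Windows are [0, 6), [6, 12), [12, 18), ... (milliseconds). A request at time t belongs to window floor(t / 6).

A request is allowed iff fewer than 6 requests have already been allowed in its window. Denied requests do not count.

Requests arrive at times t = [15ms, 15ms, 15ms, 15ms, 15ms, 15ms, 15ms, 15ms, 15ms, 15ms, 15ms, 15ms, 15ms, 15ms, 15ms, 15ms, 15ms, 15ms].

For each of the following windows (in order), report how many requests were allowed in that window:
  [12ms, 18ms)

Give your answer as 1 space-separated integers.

Answer: 6

Derivation:
Processing requests:
  req#1 t=15ms (window 2): ALLOW
  req#2 t=15ms (window 2): ALLOW
  req#3 t=15ms (window 2): ALLOW
  req#4 t=15ms (window 2): ALLOW
  req#5 t=15ms (window 2): ALLOW
  req#6 t=15ms (window 2): ALLOW
  req#7 t=15ms (window 2): DENY
  req#8 t=15ms (window 2): DENY
  req#9 t=15ms (window 2): DENY
  req#10 t=15ms (window 2): DENY
  req#11 t=15ms (window 2): DENY
  req#12 t=15ms (window 2): DENY
  req#13 t=15ms (window 2): DENY
  req#14 t=15ms (window 2): DENY
  req#15 t=15ms (window 2): DENY
  req#16 t=15ms (window 2): DENY
  req#17 t=15ms (window 2): DENY
  req#18 t=15ms (window 2): DENY

Allowed counts by window: 6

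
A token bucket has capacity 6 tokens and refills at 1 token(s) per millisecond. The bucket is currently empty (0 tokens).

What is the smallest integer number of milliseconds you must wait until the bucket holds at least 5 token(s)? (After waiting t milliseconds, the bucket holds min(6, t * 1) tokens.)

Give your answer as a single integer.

Need t * 1 >= 5, so t >= 5/1.
Smallest integer t = ceil(5/1) = 5.

Answer: 5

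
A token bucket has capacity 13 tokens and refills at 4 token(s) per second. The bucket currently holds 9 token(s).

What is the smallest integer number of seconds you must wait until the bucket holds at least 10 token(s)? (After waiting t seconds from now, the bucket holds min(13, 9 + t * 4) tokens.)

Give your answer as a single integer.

Need 9 + t * 4 >= 10, so t >= 1/4.
Smallest integer t = ceil(1/4) = 1.

Answer: 1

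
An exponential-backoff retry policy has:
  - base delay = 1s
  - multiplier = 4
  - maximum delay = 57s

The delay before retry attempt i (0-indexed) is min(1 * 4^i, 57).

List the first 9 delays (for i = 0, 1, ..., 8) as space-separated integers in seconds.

Computing each delay:
  i=0: min(1*4^0, 57) = 1
  i=1: min(1*4^1, 57) = 4
  i=2: min(1*4^2, 57) = 16
  i=3: min(1*4^3, 57) = 57
  i=4: min(1*4^4, 57) = 57
  i=5: min(1*4^5, 57) = 57
  i=6: min(1*4^6, 57) = 57
  i=7: min(1*4^7, 57) = 57
  i=8: min(1*4^8, 57) = 57

Answer: 1 4 16 57 57 57 57 57 57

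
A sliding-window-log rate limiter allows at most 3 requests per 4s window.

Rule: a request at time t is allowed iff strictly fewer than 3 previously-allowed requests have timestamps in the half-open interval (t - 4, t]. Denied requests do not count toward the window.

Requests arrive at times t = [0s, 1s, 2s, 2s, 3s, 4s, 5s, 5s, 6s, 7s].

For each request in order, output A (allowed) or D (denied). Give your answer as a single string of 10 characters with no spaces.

Answer: AAADDAADAD

Derivation:
Tracking allowed requests in the window:
  req#1 t=0s: ALLOW
  req#2 t=1s: ALLOW
  req#3 t=2s: ALLOW
  req#4 t=2s: DENY
  req#5 t=3s: DENY
  req#6 t=4s: ALLOW
  req#7 t=5s: ALLOW
  req#8 t=5s: DENY
  req#9 t=6s: ALLOW
  req#10 t=7s: DENY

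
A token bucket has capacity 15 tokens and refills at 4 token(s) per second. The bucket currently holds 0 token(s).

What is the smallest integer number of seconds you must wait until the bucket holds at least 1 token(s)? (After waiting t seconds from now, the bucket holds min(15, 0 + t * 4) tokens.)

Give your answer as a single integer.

Answer: 1

Derivation:
Need 0 + t * 4 >= 1, so t >= 1/4.
Smallest integer t = ceil(1/4) = 1.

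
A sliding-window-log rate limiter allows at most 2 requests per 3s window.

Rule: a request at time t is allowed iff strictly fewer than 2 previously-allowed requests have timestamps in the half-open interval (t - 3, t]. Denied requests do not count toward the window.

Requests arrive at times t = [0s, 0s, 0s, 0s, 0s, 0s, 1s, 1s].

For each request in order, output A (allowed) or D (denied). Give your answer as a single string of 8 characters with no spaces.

Answer: AADDDDDD

Derivation:
Tracking allowed requests in the window:
  req#1 t=0s: ALLOW
  req#2 t=0s: ALLOW
  req#3 t=0s: DENY
  req#4 t=0s: DENY
  req#5 t=0s: DENY
  req#6 t=0s: DENY
  req#7 t=1s: DENY
  req#8 t=1s: DENY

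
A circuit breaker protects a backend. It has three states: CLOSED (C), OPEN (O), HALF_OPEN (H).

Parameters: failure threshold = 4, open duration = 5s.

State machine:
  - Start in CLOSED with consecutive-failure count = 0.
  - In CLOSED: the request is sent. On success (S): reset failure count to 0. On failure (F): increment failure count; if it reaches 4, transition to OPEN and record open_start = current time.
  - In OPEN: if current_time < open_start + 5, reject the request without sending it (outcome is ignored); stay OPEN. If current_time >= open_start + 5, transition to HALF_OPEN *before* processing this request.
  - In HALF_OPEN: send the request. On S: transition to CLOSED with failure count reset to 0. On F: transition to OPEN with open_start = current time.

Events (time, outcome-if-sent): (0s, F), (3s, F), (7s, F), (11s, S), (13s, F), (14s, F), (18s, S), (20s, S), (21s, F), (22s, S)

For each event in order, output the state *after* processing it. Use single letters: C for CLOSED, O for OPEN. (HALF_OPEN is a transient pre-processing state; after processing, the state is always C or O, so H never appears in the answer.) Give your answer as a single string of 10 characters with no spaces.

State after each event:
  event#1 t=0s outcome=F: state=CLOSED
  event#2 t=3s outcome=F: state=CLOSED
  event#3 t=7s outcome=F: state=CLOSED
  event#4 t=11s outcome=S: state=CLOSED
  event#5 t=13s outcome=F: state=CLOSED
  event#6 t=14s outcome=F: state=CLOSED
  event#7 t=18s outcome=S: state=CLOSED
  event#8 t=20s outcome=S: state=CLOSED
  event#9 t=21s outcome=F: state=CLOSED
  event#10 t=22s outcome=S: state=CLOSED

Answer: CCCCCCCCCC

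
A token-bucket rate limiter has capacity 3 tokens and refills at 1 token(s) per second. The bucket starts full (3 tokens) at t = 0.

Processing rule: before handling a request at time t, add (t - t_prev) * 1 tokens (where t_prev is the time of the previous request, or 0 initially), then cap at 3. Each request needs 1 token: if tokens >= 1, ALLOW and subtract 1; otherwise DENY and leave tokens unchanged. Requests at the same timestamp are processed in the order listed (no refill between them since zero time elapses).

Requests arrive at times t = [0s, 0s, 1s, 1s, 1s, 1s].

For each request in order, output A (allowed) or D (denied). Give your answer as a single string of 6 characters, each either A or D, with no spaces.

Answer: AAAADD

Derivation:
Simulating step by step:
  req#1 t=0s: ALLOW
  req#2 t=0s: ALLOW
  req#3 t=1s: ALLOW
  req#4 t=1s: ALLOW
  req#5 t=1s: DENY
  req#6 t=1s: DENY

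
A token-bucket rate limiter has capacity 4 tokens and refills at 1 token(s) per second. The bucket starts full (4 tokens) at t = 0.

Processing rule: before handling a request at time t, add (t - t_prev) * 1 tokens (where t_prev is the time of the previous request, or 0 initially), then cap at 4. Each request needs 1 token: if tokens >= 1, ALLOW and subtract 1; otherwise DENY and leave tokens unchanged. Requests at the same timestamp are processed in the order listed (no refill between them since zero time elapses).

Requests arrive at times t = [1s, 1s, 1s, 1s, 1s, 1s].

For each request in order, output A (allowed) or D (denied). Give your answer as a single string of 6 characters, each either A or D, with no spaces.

Answer: AAAADD

Derivation:
Simulating step by step:
  req#1 t=1s: ALLOW
  req#2 t=1s: ALLOW
  req#3 t=1s: ALLOW
  req#4 t=1s: ALLOW
  req#5 t=1s: DENY
  req#6 t=1s: DENY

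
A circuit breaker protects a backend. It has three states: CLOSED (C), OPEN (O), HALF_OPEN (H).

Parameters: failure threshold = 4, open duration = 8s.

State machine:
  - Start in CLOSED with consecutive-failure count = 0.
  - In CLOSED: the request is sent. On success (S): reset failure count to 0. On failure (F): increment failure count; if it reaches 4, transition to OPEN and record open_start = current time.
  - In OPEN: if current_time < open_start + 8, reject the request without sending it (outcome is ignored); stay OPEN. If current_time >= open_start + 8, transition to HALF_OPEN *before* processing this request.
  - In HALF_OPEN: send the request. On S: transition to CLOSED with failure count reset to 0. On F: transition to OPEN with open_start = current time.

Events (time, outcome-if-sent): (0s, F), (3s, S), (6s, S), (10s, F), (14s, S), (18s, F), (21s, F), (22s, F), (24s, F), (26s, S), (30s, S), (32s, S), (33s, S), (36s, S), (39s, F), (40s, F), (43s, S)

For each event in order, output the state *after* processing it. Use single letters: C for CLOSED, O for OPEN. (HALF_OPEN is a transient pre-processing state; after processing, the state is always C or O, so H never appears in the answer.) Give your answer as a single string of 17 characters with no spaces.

State after each event:
  event#1 t=0s outcome=F: state=CLOSED
  event#2 t=3s outcome=S: state=CLOSED
  event#3 t=6s outcome=S: state=CLOSED
  event#4 t=10s outcome=F: state=CLOSED
  event#5 t=14s outcome=S: state=CLOSED
  event#6 t=18s outcome=F: state=CLOSED
  event#7 t=21s outcome=F: state=CLOSED
  event#8 t=22s outcome=F: state=CLOSED
  event#9 t=24s outcome=F: state=OPEN
  event#10 t=26s outcome=S: state=OPEN
  event#11 t=30s outcome=S: state=OPEN
  event#12 t=32s outcome=S: state=CLOSED
  event#13 t=33s outcome=S: state=CLOSED
  event#14 t=36s outcome=S: state=CLOSED
  event#15 t=39s outcome=F: state=CLOSED
  event#16 t=40s outcome=F: state=CLOSED
  event#17 t=43s outcome=S: state=CLOSED

Answer: CCCCCCCCOOOCCCCCC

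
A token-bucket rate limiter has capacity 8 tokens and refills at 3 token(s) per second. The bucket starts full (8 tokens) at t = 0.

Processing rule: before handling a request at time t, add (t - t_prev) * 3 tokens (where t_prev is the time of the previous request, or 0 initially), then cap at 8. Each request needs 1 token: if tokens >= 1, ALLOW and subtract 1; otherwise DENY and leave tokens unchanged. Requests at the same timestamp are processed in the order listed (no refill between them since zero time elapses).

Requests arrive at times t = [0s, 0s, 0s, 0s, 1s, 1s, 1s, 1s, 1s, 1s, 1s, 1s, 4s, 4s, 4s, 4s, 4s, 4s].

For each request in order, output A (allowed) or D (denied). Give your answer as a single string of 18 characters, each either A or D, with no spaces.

Answer: AAAAAAAAAAADAAAAAA

Derivation:
Simulating step by step:
  req#1 t=0s: ALLOW
  req#2 t=0s: ALLOW
  req#3 t=0s: ALLOW
  req#4 t=0s: ALLOW
  req#5 t=1s: ALLOW
  req#6 t=1s: ALLOW
  req#7 t=1s: ALLOW
  req#8 t=1s: ALLOW
  req#9 t=1s: ALLOW
  req#10 t=1s: ALLOW
  req#11 t=1s: ALLOW
  req#12 t=1s: DENY
  req#13 t=4s: ALLOW
  req#14 t=4s: ALLOW
  req#15 t=4s: ALLOW
  req#16 t=4s: ALLOW
  req#17 t=4s: ALLOW
  req#18 t=4s: ALLOW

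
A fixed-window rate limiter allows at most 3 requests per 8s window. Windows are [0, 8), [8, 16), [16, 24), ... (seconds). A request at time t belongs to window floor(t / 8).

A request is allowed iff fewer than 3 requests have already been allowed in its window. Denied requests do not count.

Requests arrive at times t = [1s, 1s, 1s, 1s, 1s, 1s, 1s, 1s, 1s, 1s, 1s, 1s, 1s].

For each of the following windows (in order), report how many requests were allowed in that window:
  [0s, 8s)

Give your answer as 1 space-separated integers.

Answer: 3

Derivation:
Processing requests:
  req#1 t=1s (window 0): ALLOW
  req#2 t=1s (window 0): ALLOW
  req#3 t=1s (window 0): ALLOW
  req#4 t=1s (window 0): DENY
  req#5 t=1s (window 0): DENY
  req#6 t=1s (window 0): DENY
  req#7 t=1s (window 0): DENY
  req#8 t=1s (window 0): DENY
  req#9 t=1s (window 0): DENY
  req#10 t=1s (window 0): DENY
  req#11 t=1s (window 0): DENY
  req#12 t=1s (window 0): DENY
  req#13 t=1s (window 0): DENY

Allowed counts by window: 3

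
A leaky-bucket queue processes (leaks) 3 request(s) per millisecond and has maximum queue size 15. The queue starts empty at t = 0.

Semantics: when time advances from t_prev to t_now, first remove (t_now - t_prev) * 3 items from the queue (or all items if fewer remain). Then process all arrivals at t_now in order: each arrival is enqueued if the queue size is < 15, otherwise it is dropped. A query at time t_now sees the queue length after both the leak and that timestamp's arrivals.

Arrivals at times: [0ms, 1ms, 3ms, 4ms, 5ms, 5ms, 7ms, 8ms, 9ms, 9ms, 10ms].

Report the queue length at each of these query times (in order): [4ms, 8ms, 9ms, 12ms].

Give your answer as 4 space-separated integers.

Answer: 1 1 2 0

Derivation:
Queue lengths at query times:
  query t=4ms: backlog = 1
  query t=8ms: backlog = 1
  query t=9ms: backlog = 2
  query t=12ms: backlog = 0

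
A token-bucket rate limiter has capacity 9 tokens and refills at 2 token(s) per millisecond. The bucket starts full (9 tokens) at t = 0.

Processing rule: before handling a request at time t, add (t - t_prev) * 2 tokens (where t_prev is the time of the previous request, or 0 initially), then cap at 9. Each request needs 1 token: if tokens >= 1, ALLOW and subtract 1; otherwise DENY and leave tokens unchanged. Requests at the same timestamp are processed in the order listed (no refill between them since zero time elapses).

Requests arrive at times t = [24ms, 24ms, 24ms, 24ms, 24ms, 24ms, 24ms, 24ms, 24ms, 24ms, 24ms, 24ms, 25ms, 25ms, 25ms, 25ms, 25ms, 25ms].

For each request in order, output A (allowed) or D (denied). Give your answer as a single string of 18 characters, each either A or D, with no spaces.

Answer: AAAAAAAAADDDAADDDD

Derivation:
Simulating step by step:
  req#1 t=24ms: ALLOW
  req#2 t=24ms: ALLOW
  req#3 t=24ms: ALLOW
  req#4 t=24ms: ALLOW
  req#5 t=24ms: ALLOW
  req#6 t=24ms: ALLOW
  req#7 t=24ms: ALLOW
  req#8 t=24ms: ALLOW
  req#9 t=24ms: ALLOW
  req#10 t=24ms: DENY
  req#11 t=24ms: DENY
  req#12 t=24ms: DENY
  req#13 t=25ms: ALLOW
  req#14 t=25ms: ALLOW
  req#15 t=25ms: DENY
  req#16 t=25ms: DENY
  req#17 t=25ms: DENY
  req#18 t=25ms: DENY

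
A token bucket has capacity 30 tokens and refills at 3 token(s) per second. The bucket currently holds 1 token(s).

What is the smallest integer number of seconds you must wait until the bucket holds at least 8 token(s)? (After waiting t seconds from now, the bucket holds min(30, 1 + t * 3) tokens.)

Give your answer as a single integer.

Answer: 3

Derivation:
Need 1 + t * 3 >= 8, so t >= 7/3.
Smallest integer t = ceil(7/3) = 3.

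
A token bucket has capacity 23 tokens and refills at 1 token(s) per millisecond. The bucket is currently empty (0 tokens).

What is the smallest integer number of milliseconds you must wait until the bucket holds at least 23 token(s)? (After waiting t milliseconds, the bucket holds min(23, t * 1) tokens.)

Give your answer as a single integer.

Answer: 23

Derivation:
Need t * 1 >= 23, so t >= 23/1.
Smallest integer t = ceil(23/1) = 23.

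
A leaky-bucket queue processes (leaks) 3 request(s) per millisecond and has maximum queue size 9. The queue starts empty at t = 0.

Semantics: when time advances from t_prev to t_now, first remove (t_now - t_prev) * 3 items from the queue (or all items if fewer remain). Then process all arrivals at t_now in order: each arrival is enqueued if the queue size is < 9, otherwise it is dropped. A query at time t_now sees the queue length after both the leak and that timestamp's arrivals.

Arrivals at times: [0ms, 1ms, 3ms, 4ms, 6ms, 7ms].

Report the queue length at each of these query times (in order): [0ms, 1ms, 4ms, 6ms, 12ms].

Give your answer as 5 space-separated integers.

Answer: 1 1 1 1 0

Derivation:
Queue lengths at query times:
  query t=0ms: backlog = 1
  query t=1ms: backlog = 1
  query t=4ms: backlog = 1
  query t=6ms: backlog = 1
  query t=12ms: backlog = 0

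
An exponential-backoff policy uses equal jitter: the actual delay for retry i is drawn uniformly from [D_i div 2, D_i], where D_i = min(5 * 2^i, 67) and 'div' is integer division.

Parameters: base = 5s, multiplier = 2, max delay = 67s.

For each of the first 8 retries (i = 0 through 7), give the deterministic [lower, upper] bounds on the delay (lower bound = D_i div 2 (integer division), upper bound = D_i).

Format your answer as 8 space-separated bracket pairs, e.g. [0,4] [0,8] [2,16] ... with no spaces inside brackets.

Computing bounds per retry:
  i=0: D_i=min(5*2^0,67)=5, bounds=[2,5]
  i=1: D_i=min(5*2^1,67)=10, bounds=[5,10]
  i=2: D_i=min(5*2^2,67)=20, bounds=[10,20]
  i=3: D_i=min(5*2^3,67)=40, bounds=[20,40]
  i=4: D_i=min(5*2^4,67)=67, bounds=[33,67]
  i=5: D_i=min(5*2^5,67)=67, bounds=[33,67]
  i=6: D_i=min(5*2^6,67)=67, bounds=[33,67]
  i=7: D_i=min(5*2^7,67)=67, bounds=[33,67]

Answer: [2,5] [5,10] [10,20] [20,40] [33,67] [33,67] [33,67] [33,67]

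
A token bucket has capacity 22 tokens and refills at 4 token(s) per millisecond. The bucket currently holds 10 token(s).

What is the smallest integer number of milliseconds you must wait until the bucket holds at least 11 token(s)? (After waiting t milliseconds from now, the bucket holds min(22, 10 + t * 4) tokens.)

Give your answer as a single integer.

Answer: 1

Derivation:
Need 10 + t * 4 >= 11, so t >= 1/4.
Smallest integer t = ceil(1/4) = 1.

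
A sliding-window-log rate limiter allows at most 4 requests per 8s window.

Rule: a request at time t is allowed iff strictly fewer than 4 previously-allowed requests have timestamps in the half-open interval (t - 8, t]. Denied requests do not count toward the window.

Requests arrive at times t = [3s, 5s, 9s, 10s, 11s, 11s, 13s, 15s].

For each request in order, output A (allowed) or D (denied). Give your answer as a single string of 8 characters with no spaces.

Tracking allowed requests in the window:
  req#1 t=3s: ALLOW
  req#2 t=5s: ALLOW
  req#3 t=9s: ALLOW
  req#4 t=10s: ALLOW
  req#5 t=11s: ALLOW
  req#6 t=11s: DENY
  req#7 t=13s: ALLOW
  req#8 t=15s: DENY

Answer: AAAAADAD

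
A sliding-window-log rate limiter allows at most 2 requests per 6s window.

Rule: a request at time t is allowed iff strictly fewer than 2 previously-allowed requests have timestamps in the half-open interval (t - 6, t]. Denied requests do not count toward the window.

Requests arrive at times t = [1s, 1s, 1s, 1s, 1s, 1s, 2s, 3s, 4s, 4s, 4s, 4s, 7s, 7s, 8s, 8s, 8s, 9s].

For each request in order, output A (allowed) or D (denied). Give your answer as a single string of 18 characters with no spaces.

Tracking allowed requests in the window:
  req#1 t=1s: ALLOW
  req#2 t=1s: ALLOW
  req#3 t=1s: DENY
  req#4 t=1s: DENY
  req#5 t=1s: DENY
  req#6 t=1s: DENY
  req#7 t=2s: DENY
  req#8 t=3s: DENY
  req#9 t=4s: DENY
  req#10 t=4s: DENY
  req#11 t=4s: DENY
  req#12 t=4s: DENY
  req#13 t=7s: ALLOW
  req#14 t=7s: ALLOW
  req#15 t=8s: DENY
  req#16 t=8s: DENY
  req#17 t=8s: DENY
  req#18 t=9s: DENY

Answer: AADDDDDDDDDDAADDDD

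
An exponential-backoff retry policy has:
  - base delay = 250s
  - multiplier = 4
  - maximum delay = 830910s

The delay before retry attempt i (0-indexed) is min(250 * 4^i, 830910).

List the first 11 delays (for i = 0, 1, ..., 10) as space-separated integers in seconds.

Computing each delay:
  i=0: min(250*4^0, 830910) = 250
  i=1: min(250*4^1, 830910) = 1000
  i=2: min(250*4^2, 830910) = 4000
  i=3: min(250*4^3, 830910) = 16000
  i=4: min(250*4^4, 830910) = 64000
  i=5: min(250*4^5, 830910) = 256000
  i=6: min(250*4^6, 830910) = 830910
  i=7: min(250*4^7, 830910) = 830910
  i=8: min(250*4^8, 830910) = 830910
  i=9: min(250*4^9, 830910) = 830910
  i=10: min(250*4^10, 830910) = 830910

Answer: 250 1000 4000 16000 64000 256000 830910 830910 830910 830910 830910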